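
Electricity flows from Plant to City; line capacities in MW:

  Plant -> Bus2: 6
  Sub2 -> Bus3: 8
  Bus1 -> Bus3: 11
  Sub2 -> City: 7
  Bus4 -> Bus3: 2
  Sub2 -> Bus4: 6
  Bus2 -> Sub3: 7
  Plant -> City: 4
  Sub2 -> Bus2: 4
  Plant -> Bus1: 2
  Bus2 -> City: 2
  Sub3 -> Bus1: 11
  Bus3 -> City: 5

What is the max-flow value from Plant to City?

11

Augment Plant→City: bottleneck 4, flow now 4.
Augment Plant→Bus2→City: bottleneck 2, flow now 6.
Augment Plant→Bus1→Bus3→City: bottleneck 2, flow now 8.
Augment Plant→Bus2→Sub3→Bus1→Bus3→City: bottleneck 3, flow now 11.
No augmenting path remains; maximum flow = 11.
In the residual graph, reachable from Plant: {Plant, Bus2, Sub3, Bus1, Bus3}.
Min-cut edges: Plant→City (4), Bus2→City (2), Bus3→City (5); capacity 4 + 2 + 5 = 11.
This cut is saturated, so no flow can exceed 11.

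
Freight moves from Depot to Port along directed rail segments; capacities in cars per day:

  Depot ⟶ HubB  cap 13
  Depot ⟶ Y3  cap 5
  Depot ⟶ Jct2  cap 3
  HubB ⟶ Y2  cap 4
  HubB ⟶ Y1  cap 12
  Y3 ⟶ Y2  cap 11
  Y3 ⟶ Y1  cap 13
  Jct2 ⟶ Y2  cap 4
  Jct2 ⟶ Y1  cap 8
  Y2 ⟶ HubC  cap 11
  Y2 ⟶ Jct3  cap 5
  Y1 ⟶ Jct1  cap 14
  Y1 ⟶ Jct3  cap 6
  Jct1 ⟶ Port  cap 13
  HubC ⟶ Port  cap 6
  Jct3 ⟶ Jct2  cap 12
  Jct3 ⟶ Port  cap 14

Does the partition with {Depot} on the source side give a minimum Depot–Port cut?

Given cut capacity: 13 + 5 + 3 = 21.
Augment Depot→HubB→Y2→HubC→Port: bottleneck 4, flow now 4.
Augment Depot→HubB→Y1→Jct1→Port: bottleneck 9, flow now 13.
Augment Depot→Y3→Y2→HubC→Port: bottleneck 2, flow now 15.
Augment Depot→Y3→Y2→Jct3→Port: bottleneck 3, flow now 18.
Augment Depot→Jct2→Y2→Jct3→Port: bottleneck 2, flow now 20.
Augment Depot→Jct2→Y1→Jct1→Port: bottleneck 1, flow now 21.
No augmenting path remains; maximum flow = 21.
Cut capacity 21 equals the max flow, so it is a minimum cut.

Yes — it is a minimum cut (capacity 21).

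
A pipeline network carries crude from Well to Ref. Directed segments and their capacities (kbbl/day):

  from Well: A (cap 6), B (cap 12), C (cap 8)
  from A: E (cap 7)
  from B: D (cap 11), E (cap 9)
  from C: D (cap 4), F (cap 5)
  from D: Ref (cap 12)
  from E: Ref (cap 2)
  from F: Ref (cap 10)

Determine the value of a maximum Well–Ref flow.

19

Augment Well→A→E→Ref: bottleneck 2, flow now 2.
Augment Well→B→D→Ref: bottleneck 11, flow now 13.
Augment Well→C→D→Ref: bottleneck 1, flow now 14.
Augment Well→C→F→Ref: bottleneck 5, flow now 19.
No augmenting path remains; maximum flow = 19.
In the residual graph, reachable from Well: {Well, A, B, C, D, E}.
Min-cut edges: C→F (5), D→Ref (12), E→Ref (2); capacity 5 + 12 + 2 = 19.
This cut is saturated, so no flow can exceed 19.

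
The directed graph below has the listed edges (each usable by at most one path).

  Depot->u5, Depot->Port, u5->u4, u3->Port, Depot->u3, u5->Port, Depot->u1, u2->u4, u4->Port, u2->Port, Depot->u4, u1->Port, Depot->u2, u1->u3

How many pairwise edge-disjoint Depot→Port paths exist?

Assign every edge capacity 1; by Menger, the answer equals the max flow.
Path Depot→Port (+1); total 1.
Path Depot→u1→Port (+1); total 2.
Path Depot→u2→Port (+1); total 3.
Path Depot→u3→Port (+1); total 4.
Path Depot→u4→Port (+1); total 5.
Path Depot→u5→Port (+1); total 6.
No residual Depot→Port path; max flow = 6.
Certifying cut of size 6: {Depot→Port, Depot→u1, Depot→u2, Depot→u3, Depot→u4, Depot→u5}.

6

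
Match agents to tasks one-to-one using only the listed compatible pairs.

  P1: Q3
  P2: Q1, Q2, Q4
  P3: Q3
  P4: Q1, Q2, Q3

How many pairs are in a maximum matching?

Unit-capacity flow: source→left, listed edges, right→sink; max matching = max flow.
Augmenting path P1→Q3 (+1); matched 1.
Augmenting path P2→Q1 (+1); matched 2.
Augmenting path P4→Q2 (+1); matched 3.
No augmenting path remains; maximum matching = 3.
König certificate: {P2, P4, Q3} is a vertex cover of size 3 (every listed pair touches it), so no matching can be larger.

3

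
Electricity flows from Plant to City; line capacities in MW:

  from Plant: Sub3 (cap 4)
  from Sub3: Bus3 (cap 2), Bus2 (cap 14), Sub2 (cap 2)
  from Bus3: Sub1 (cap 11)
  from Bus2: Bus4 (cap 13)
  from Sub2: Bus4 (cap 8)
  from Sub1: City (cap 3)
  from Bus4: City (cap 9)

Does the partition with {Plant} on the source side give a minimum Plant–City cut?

Given cut capacity: 4 = 4.
Augment Plant→Sub3→Bus3→Sub1→City: bottleneck 2, flow now 2.
Augment Plant→Sub3→Bus2→Bus4→City: bottleneck 2, flow now 4.
No augmenting path remains; maximum flow = 4.
Cut capacity 4 equals the max flow, so it is a minimum cut.

Yes — it is a minimum cut (capacity 4).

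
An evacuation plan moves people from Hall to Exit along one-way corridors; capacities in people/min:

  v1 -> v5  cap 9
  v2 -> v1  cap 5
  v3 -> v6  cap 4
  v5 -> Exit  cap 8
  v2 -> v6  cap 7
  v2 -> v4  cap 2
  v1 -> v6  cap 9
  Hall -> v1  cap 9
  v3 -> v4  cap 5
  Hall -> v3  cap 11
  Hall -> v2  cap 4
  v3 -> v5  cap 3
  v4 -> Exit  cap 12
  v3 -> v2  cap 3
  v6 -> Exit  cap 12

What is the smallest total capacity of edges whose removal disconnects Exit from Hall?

Augment Hall→v1→v5→Exit: bottleneck 8, flow now 8.
Augment Hall→v1→v6→Exit: bottleneck 1, flow now 9.
Augment Hall→v2→v4→Exit: bottleneck 2, flow now 11.
Augment Hall→v2→v6→Exit: bottleneck 2, flow now 13.
Augment Hall→v3→v4→Exit: bottleneck 5, flow now 18.
Augment Hall→v3→v6→Exit: bottleneck 4, flow now 22.
Augment Hall→v3→v2→v6→Exit: bottleneck 2, flow now 24.
No augmenting path remains; maximum flow = 24.
By max-flow min-cut, the minimum cut capacity equals the max flow.
In the residual graph, reachable from Hall: {Hall}.
Min-cut edges: Hall→v1 (9), Hall→v2 (4), Hall→v3 (11); capacity 9 + 4 + 11 = 24.

24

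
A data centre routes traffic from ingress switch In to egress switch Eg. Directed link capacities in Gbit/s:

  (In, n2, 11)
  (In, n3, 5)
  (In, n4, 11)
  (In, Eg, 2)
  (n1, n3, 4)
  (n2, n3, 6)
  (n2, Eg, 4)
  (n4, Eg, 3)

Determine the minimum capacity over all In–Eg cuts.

9

Augment In→Eg: bottleneck 2, flow now 2.
Augment In→n2→Eg: bottleneck 4, flow now 6.
Augment In→n4→Eg: bottleneck 3, flow now 9.
No augmenting path remains; maximum flow = 9.
By max-flow min-cut, the minimum cut capacity equals the max flow.
In the residual graph, reachable from In: {In, n2, n3, n4}.
Min-cut edges: In→Eg (2), n2→Eg (4), n4→Eg (3); capacity 2 + 4 + 3 = 9.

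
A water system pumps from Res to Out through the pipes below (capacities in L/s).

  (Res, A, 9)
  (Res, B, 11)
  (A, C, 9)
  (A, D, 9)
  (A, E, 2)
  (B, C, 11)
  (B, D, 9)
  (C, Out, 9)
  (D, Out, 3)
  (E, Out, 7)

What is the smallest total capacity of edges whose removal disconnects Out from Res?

14

Augment Res→A→C→Out: bottleneck 9, flow now 9.
Augment Res→B→D→Out: bottleneck 3, flow now 12.
Augment Res→B→C→A→E→Out: bottleneck 2, flow now 14. (uses reverse residual edge)
No augmenting path remains; maximum flow = 14.
By max-flow min-cut, the minimum cut capacity equals the max flow.
In the residual graph, reachable from Res: {Res, A, B, C, D}.
Min-cut edges: A→E (2), C→Out (9), D→Out (3); capacity 2 + 9 + 3 = 14.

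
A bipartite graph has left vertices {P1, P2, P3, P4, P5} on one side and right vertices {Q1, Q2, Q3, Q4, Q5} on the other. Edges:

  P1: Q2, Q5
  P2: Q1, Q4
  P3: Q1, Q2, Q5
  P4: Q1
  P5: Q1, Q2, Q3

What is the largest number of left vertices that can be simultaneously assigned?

Unit-capacity flow: source→left, listed edges, right→sink; max matching = max flow.
Augmenting path P1→Q2 (+1); matched 1.
Augmenting path P2→Q1 (+1); matched 2.
Augmenting path P3→Q5 (+1); matched 3.
Augmenting path P5→Q3 (+1); matched 4.
Augmenting path P4→Q1→P2→Q4 (+1); matched 5.
No augmenting path remains; maximum matching = 5.
König certificate: {P1, P2, P3, P4, P5} is a vertex cover of size 5 (every listed pair touches it), so no matching can be larger.

5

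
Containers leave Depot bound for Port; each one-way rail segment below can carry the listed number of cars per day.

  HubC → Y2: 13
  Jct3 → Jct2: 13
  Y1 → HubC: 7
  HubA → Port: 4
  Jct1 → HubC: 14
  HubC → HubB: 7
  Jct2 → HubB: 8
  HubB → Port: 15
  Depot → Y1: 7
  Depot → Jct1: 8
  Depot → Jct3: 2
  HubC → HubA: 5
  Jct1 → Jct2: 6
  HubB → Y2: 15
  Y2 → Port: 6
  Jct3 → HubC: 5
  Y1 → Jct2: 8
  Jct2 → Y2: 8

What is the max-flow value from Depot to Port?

Augment Depot→Jct1→HubC→HubB→Port: bottleneck 7, flow now 7.
Augment Depot→Jct1→HubC→HubA→Port: bottleneck 1, flow now 8.
Augment Depot→Jct3→HubC→HubA→Port: bottleneck 2, flow now 10.
Augment Depot→Y1→HubC→HubA→Port: bottleneck 1, flow now 11.
Augment Depot→Y1→HubC→Y2→Port: bottleneck 6, flow now 17.
No augmenting path remains; maximum flow = 17.
In the residual graph, reachable from Depot: {Depot}.
Min-cut edges: Depot→Jct1 (8), Depot→Jct3 (2), Depot→Y1 (7); capacity 8 + 2 + 7 = 17.
This cut is saturated, so no flow can exceed 17.

17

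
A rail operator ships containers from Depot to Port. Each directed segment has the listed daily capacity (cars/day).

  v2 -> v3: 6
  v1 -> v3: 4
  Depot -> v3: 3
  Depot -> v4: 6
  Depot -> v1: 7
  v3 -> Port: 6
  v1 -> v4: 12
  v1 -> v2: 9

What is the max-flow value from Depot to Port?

Augment Depot→v3→Port: bottleneck 3, flow now 3.
Augment Depot→v1→v3→Port: bottleneck 3, flow now 6.
No augmenting path remains; maximum flow = 6.
In the residual graph, reachable from Depot: {Depot, v1, v2, v3, v4}.
Min-cut edges: v3→Port (6); capacity 6 = 6.
This cut is saturated, so no flow can exceed 6.

6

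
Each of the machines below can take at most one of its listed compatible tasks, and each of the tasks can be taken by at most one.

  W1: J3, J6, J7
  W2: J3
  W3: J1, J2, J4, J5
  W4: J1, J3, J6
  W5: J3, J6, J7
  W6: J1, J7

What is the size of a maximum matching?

Unit-capacity flow: source→left, listed edges, right→sink; max matching = max flow.
Augmenting path W1→J3 (+1); matched 1.
Augmenting path W3→J1 (+1); matched 2.
Augmenting path W4→J6 (+1); matched 3.
Augmenting path W5→J7 (+1); matched 4.
Augmenting path W6→J1→W3→J2 (+1); matched 5.
No augmenting path remains; maximum matching = 5.
König certificate: {W3, J1, J3, J6, J7} is a vertex cover of size 5 (every listed pair touches it), so no matching can be larger.

5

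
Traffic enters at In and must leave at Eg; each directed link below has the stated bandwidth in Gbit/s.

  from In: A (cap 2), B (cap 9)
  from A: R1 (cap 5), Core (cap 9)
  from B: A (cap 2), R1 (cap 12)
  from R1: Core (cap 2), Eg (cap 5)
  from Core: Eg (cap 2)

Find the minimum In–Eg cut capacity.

7

Augment In→A→R1→Eg: bottleneck 2, flow now 2.
Augment In→B→R1→Eg: bottleneck 3, flow now 5.
Augment In→B→A→Core→Eg: bottleneck 2, flow now 7.
No augmenting path remains; maximum flow = 7.
By max-flow min-cut, the minimum cut capacity equals the max flow.
In the residual graph, reachable from In: {In, A, B, R1, Core}.
Min-cut edges: R1→Eg (5), Core→Eg (2); capacity 5 + 2 = 7.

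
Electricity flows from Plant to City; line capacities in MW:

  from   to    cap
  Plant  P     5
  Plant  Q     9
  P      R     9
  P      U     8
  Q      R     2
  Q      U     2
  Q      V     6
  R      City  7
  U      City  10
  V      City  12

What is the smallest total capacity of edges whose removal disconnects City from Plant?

Augment Plant→P→R→City: bottleneck 5, flow now 5.
Augment Plant→Q→R→City: bottleneck 2, flow now 7.
Augment Plant→Q→U→City: bottleneck 2, flow now 9.
Augment Plant→Q→V→City: bottleneck 5, flow now 14.
No augmenting path remains; maximum flow = 14.
By max-flow min-cut, the minimum cut capacity equals the max flow.
In the residual graph, reachable from Plant: {Plant}.
Min-cut edges: Plant→P (5), Plant→Q (9); capacity 5 + 9 = 14.

14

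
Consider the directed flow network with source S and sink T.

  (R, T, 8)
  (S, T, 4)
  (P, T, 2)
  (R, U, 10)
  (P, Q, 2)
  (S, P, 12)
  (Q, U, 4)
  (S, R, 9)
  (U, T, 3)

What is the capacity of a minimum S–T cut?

Augment S→T: bottleneck 4, flow now 4.
Augment S→P→T: bottleneck 2, flow now 6.
Augment S→R→T: bottleneck 8, flow now 14.
Augment S→R→U→T: bottleneck 1, flow now 15.
Augment S→P→Q→U→T: bottleneck 2, flow now 17.
No augmenting path remains; maximum flow = 17.
By max-flow min-cut, the minimum cut capacity equals the max flow.
In the residual graph, reachable from S: {S, P}.
Min-cut edges: S→R (9), S→T (4), P→Q (2), P→T (2); capacity 9 + 4 + 2 + 2 = 17.

17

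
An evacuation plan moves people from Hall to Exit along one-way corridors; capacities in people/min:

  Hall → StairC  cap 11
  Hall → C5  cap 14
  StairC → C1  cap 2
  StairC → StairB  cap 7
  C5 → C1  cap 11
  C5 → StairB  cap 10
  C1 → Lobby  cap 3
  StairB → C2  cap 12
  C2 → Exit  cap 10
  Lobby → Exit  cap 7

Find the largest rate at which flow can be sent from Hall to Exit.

13

Augment Hall→StairC→C1→Lobby→Exit: bottleneck 2, flow now 2.
Augment Hall→StairC→StairB→C2→Exit: bottleneck 7, flow now 9.
Augment Hall→C5→C1→Lobby→Exit: bottleneck 1, flow now 10.
Augment Hall→C5→StairB→C2→Exit: bottleneck 3, flow now 13.
No augmenting path remains; maximum flow = 13.
In the residual graph, reachable from Hall: {Hall, StairC, C5, C1, StairB, C2}.
Min-cut edges: C1→Lobby (3), C2→Exit (10); capacity 3 + 10 = 13.
This cut is saturated, so no flow can exceed 13.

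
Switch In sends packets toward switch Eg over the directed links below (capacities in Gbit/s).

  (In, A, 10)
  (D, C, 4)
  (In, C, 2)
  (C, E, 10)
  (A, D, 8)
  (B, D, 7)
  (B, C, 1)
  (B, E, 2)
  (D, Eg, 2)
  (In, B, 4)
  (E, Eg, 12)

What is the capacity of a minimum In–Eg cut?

Augment In→A→D→Eg: bottleneck 2, flow now 2.
Augment In→B→E→Eg: bottleneck 2, flow now 4.
Augment In→C→E→Eg: bottleneck 2, flow now 6.
Augment In→B→C→E→Eg: bottleneck 1, flow now 7.
Augment In→A→D→C→E→Eg: bottleneck 4, flow now 11.
No augmenting path remains; maximum flow = 11.
By max-flow min-cut, the minimum cut capacity equals the max flow.
In the residual graph, reachable from In: {In, A, B, D}.
Min-cut edges: In→C (2), B→C (1), B→E (2), D→C (4), D→Eg (2); capacity 2 + 1 + 2 + 4 + 2 = 11.

11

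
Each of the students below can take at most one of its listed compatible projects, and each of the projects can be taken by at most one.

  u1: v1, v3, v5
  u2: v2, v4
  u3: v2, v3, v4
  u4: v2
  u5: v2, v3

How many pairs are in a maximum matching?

Unit-capacity flow: source→left, listed edges, right→sink; max matching = max flow.
Augmenting path u1→v1 (+1); matched 1.
Augmenting path u2→v2 (+1); matched 2.
Augmenting path u3→v3 (+1); matched 3.
Augmenting path u4→v2→u2→v4 (+1); matched 4.
No augmenting path remains; maximum matching = 4.
König certificate: {u1, v2, v3, v4} is a vertex cover of size 4 (every listed pair touches it), so no matching can be larger.

4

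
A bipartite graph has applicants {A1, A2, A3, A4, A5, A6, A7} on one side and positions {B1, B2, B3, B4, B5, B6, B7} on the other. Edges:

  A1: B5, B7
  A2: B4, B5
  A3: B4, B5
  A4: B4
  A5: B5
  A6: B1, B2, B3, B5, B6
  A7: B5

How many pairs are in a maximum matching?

4

Unit-capacity flow: source→left, listed edges, right→sink; max matching = max flow.
Augmenting path A1→B5 (+1); matched 1.
Augmenting path A2→B4 (+1); matched 2.
Augmenting path A6→B1 (+1); matched 3.
Augmenting path A3→B5→A1→B7 (+1); matched 4.
No augmenting path remains; maximum matching = 4.
König certificate: {A1, A6, B4, B5} is a vertex cover of size 4 (every listed pair touches it), so no matching can be larger.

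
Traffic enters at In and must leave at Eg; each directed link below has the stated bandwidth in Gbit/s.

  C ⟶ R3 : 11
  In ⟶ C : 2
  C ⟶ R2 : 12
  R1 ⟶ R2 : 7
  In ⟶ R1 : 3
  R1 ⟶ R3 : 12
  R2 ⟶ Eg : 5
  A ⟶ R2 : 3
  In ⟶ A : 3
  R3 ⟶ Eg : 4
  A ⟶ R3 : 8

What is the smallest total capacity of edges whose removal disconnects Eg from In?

Augment In→A→R2→Eg: bottleneck 3, flow now 3.
Augment In→C→R2→Eg: bottleneck 2, flow now 5.
Augment In→R1→R3→Eg: bottleneck 3, flow now 8.
No augmenting path remains; maximum flow = 8.
By max-flow min-cut, the minimum cut capacity equals the max flow.
In the residual graph, reachable from In: {In}.
Min-cut edges: In→A (3), In→C (2), In→R1 (3); capacity 3 + 2 + 3 = 8.

8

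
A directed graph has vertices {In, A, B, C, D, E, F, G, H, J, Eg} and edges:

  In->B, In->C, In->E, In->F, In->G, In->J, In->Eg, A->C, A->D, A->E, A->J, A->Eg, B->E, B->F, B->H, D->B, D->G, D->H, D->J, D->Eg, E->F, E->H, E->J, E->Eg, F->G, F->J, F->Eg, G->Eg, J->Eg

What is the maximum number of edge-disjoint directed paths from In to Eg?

5

Assign every edge capacity 1; by Menger, the answer equals the max flow.
Path In→Eg (+1); total 1.
Path In→E→Eg (+1); total 2.
Path In→F→Eg (+1); total 3.
Path In→G→Eg (+1); total 4.
Path In→J→Eg (+1); total 5.
No residual In→Eg path; max flow = 5.
Certifying cut of size 5: {E→Eg, F→Eg, G→Eg, In→Eg, J→Eg}.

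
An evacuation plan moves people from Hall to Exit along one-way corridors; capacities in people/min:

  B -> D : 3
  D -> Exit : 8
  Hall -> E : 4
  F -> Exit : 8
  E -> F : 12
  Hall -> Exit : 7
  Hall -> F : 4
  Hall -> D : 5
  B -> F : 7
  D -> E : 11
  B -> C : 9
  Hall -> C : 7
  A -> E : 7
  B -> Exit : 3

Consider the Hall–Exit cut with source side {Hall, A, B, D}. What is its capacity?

Edges leaving {Hall, A, B, D}: Hall→C (7), Hall→E (4), Hall→F (4), Hall→Exit (7), A→E (7), B→C (9), B→F (7), B→Exit (3), D→E (11), D→Exit (8).
Cut capacity = 7 + 4 + 4 + 7 + 7 + 9 + 7 + 3 + 11 + 8 = 67.

67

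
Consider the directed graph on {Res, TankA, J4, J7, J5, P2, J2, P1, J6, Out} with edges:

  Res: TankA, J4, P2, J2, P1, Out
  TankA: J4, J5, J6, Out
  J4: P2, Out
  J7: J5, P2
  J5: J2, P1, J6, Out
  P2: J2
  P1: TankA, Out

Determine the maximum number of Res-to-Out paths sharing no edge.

4

Assign every edge capacity 1; by Menger, the answer equals the max flow.
Path Res→Out (+1); total 1.
Path Res→TankA→Out (+1); total 2.
Path Res→J4→Out (+1); total 3.
Path Res→P1→Out (+1); total 4.
No residual Res→Out path; max flow = 4.
Certifying cut of size 4: {Res→J4, Res→Out, Res→P1, Res→TankA}.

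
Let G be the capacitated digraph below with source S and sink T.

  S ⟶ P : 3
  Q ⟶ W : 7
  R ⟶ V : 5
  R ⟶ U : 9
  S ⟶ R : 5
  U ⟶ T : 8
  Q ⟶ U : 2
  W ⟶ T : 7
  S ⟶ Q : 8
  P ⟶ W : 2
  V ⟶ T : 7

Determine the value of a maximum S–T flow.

Augment S→P→W→T: bottleneck 2, flow now 2.
Augment S→Q→U→T: bottleneck 2, flow now 4.
Augment S→Q→W→T: bottleneck 5, flow now 9.
Augment S→R→U→T: bottleneck 5, flow now 14.
No augmenting path remains; maximum flow = 14.
In the residual graph, reachable from S: {S, P, Q, W}.
Min-cut edges: S→R (5), Q→U (2), W→T (7); capacity 5 + 2 + 7 = 14.
This cut is saturated, so no flow can exceed 14.

14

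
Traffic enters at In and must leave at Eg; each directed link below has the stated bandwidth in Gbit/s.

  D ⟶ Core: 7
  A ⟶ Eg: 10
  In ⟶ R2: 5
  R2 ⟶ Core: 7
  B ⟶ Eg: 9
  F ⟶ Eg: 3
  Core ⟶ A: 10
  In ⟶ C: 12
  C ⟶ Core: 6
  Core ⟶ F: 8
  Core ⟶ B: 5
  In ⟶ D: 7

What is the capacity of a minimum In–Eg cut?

Augment In→C→Core→A→Eg: bottleneck 6, flow now 6.
Augment In→R2→Core→A→Eg: bottleneck 4, flow now 10.
Augment In→R2→Core→F→Eg: bottleneck 1, flow now 11.
Augment In→D→Core→F→Eg: bottleneck 2, flow now 13.
Augment In→D→Core→B→Eg: bottleneck 5, flow now 18.
No augmenting path remains; maximum flow = 18.
By max-flow min-cut, the minimum cut capacity equals the max flow.
In the residual graph, reachable from In: {In, C}.
Min-cut edges: In→R2 (5), In→D (7), C→Core (6); capacity 5 + 7 + 6 = 18.

18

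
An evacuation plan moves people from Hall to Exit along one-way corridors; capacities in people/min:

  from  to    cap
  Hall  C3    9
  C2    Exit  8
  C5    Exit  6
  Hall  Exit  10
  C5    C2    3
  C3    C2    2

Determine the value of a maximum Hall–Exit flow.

12

Augment Hall→Exit: bottleneck 10, flow now 10.
Augment Hall→C3→C2→Exit: bottleneck 2, flow now 12.
No augmenting path remains; maximum flow = 12.
In the residual graph, reachable from Hall: {Hall, C3}.
Min-cut edges: Hall→Exit (10), C3→C2 (2); capacity 10 + 2 = 12.
This cut is saturated, so no flow can exceed 12.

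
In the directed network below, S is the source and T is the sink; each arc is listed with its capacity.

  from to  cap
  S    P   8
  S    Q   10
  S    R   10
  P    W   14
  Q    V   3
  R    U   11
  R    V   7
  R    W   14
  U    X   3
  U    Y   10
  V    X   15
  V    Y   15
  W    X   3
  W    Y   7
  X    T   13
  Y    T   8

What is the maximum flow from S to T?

Augment S→P→W→X→T: bottleneck 3, flow now 3.
Augment S→P→W→Y→T: bottleneck 5, flow now 8.
Augment S→Q→V→X→T: bottleneck 3, flow now 11.
Augment S→R→U→X→T: bottleneck 3, flow now 14.
Augment S→R→U→Y→T: bottleneck 3, flow now 17.
Augment S→R→V→X→T: bottleneck 4, flow now 21.
No augmenting path remains; maximum flow = 21.
In the residual graph, reachable from S: {S, Q}.
Min-cut edges: S→P (8), S→R (10), Q→V (3); capacity 8 + 10 + 3 = 21.
This cut is saturated, so no flow can exceed 21.

21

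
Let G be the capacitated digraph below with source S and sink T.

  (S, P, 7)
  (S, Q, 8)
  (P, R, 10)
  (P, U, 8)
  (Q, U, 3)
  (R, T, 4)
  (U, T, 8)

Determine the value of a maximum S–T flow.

Augment S→P→R→T: bottleneck 4, flow now 4.
Augment S→P→U→T: bottleneck 3, flow now 7.
Augment S→Q→U→T: bottleneck 3, flow now 10.
No augmenting path remains; maximum flow = 10.
In the residual graph, reachable from S: {S, Q}.
Min-cut edges: S→P (7), Q→U (3); capacity 7 + 3 = 10.
This cut is saturated, so no flow can exceed 10.

10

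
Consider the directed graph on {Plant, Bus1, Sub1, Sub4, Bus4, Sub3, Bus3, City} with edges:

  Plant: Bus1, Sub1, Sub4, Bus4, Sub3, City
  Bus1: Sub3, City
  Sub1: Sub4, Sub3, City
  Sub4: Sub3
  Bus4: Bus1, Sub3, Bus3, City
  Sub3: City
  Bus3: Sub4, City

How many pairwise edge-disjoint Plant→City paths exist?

5

Assign every edge capacity 1; by Menger, the answer equals the max flow.
Path Plant→City (+1); total 1.
Path Plant→Bus1→City (+1); total 2.
Path Plant→Sub1→City (+1); total 3.
Path Plant→Bus4→City (+1); total 4.
Path Plant→Sub3→City (+1); total 5.
No residual Plant→City path; max flow = 5.
Certifying cut of size 5: {Plant→Bus1, Plant→Bus4, Plant→City, Plant→Sub1, Sub3→City}.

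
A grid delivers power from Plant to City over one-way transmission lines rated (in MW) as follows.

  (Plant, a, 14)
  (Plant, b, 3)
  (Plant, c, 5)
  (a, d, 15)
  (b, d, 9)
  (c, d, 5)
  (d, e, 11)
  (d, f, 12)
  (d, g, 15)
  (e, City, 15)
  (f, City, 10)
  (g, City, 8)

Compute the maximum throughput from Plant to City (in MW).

22

Augment Plant→a→d→e→City: bottleneck 11, flow now 11.
Augment Plant→a→d→f→City: bottleneck 3, flow now 14.
Augment Plant→b→d→f→City: bottleneck 3, flow now 17.
Augment Plant→c→d→f→City: bottleneck 4, flow now 21.
Augment Plant→c→d→g→City: bottleneck 1, flow now 22.
No augmenting path remains; maximum flow = 22.
In the residual graph, reachable from Plant: {Plant}.
Min-cut edges: Plant→a (14), Plant→b (3), Plant→c (5); capacity 14 + 3 + 5 = 22.
This cut is saturated, so no flow can exceed 22.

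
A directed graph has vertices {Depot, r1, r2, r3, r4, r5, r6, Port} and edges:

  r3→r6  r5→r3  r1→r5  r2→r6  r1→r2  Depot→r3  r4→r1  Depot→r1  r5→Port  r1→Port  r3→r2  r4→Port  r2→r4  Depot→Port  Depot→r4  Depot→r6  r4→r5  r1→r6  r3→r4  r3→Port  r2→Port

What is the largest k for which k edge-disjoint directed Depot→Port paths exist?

4

Assign every edge capacity 1; by Menger, the answer equals the max flow.
Path Depot→Port (+1); total 1.
Path Depot→r1→Port (+1); total 2.
Path Depot→r3→Port (+1); total 3.
Path Depot→r4→Port (+1); total 4.
No residual Depot→Port path; max flow = 4.
Certifying cut of size 4: {Depot→Port, Depot→r1, Depot→r3, Depot→r4}.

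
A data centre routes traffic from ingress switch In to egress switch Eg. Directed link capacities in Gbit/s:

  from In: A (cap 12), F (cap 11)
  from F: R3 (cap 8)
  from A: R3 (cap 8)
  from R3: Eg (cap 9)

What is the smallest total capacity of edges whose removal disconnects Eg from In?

Augment In→F→R3→Eg: bottleneck 8, flow now 8.
Augment In→A→R3→Eg: bottleneck 1, flow now 9.
No augmenting path remains; maximum flow = 9.
By max-flow min-cut, the minimum cut capacity equals the max flow.
In the residual graph, reachable from In: {In, F, A, R3}.
Min-cut edges: R3→Eg (9); capacity 9 = 9.

9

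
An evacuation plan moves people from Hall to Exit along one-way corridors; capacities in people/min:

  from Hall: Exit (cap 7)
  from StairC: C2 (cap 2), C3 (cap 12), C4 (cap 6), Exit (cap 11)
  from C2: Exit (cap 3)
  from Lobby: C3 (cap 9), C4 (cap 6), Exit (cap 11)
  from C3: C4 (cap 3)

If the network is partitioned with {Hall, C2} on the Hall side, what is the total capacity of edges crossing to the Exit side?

Edges leaving {Hall, C2}: Hall→Exit (7), C2→Exit (3).
Cut capacity = 7 + 3 = 10.

10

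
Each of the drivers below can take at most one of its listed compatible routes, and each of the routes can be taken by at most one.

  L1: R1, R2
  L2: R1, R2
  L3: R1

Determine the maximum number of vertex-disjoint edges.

Unit-capacity flow: source→left, listed edges, right→sink; max matching = max flow.
Augmenting path L1→R1 (+1); matched 1.
Augmenting path L2→R2 (+1); matched 2.
No augmenting path remains; maximum matching = 2.
König certificate: {R1, R2} is a vertex cover of size 2 (every listed pair touches it), so no matching can be larger.

2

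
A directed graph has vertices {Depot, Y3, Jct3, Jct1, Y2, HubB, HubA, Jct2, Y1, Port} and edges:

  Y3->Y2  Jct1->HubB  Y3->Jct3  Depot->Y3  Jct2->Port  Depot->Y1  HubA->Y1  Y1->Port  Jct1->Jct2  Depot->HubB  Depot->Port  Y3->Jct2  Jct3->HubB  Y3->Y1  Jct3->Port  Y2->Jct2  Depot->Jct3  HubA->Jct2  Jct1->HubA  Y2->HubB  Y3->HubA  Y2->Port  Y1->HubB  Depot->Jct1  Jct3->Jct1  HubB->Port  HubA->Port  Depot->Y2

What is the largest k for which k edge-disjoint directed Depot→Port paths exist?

Assign every edge capacity 1; by Menger, the answer equals the max flow.
Path Depot→Port (+1); total 1.
Path Depot→Jct3→Port (+1); total 2.
Path Depot→Y2→Port (+1); total 3.
Path Depot→HubB→Port (+1); total 4.
Path Depot→Y1→Port (+1); total 5.
Path Depot→Y3→HubA→Port (+1); total 6.
Path Depot→Jct1→Jct2→Port (+1); total 7.
No residual Depot→Port path; max flow = 7.
Certifying cut of size 7: {Depot→HubB, Depot→Jct1, Depot→Jct3, Depot→Port, Depot→Y1, Depot→Y2, Depot→Y3}.

7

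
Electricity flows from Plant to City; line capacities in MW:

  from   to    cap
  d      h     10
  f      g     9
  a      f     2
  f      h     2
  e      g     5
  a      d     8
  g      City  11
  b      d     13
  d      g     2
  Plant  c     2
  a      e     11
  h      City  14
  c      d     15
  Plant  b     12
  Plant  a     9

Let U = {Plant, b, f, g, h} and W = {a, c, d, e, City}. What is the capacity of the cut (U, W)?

49

Edges leaving {Plant, b, f, g, h}: Plant→a (9), Plant→c (2), b→d (13), g→City (11), h→City (14).
Cut capacity = 9 + 2 + 13 + 11 + 14 = 49.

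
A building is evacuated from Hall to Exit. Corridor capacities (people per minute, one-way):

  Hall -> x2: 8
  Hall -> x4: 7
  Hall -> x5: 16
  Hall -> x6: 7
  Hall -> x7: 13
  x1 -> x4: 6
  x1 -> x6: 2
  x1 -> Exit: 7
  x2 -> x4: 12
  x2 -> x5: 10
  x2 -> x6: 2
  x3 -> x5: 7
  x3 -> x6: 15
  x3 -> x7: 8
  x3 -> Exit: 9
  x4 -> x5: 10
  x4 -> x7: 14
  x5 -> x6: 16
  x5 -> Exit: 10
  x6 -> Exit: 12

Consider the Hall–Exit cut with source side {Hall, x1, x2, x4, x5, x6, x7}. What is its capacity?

Edges leaving {Hall, x1, x2, x4, x5, x6, x7}: x1→Exit (7), x5→Exit (10), x6→Exit (12).
Cut capacity = 7 + 10 + 12 = 29.

29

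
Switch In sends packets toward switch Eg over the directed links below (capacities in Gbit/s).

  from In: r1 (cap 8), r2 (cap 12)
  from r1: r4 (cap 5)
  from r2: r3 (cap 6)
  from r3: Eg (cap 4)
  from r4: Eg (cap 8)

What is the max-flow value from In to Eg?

Augment In→r1→r4→Eg: bottleneck 5, flow now 5.
Augment In→r2→r3→Eg: bottleneck 4, flow now 9.
No augmenting path remains; maximum flow = 9.
In the residual graph, reachable from In: {In, r1, r2, r3}.
Min-cut edges: r1→r4 (5), r3→Eg (4); capacity 5 + 4 = 9.
This cut is saturated, so no flow can exceed 9.

9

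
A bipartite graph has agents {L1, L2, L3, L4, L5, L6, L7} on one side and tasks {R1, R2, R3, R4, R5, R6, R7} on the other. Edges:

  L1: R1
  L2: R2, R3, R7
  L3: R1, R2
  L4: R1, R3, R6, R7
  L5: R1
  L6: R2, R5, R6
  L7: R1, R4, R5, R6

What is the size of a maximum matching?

6

Unit-capacity flow: source→left, listed edges, right→sink; max matching = max flow.
Augmenting path L1→R1 (+1); matched 1.
Augmenting path L2→R2 (+1); matched 2.
Augmenting path L4→R3 (+1); matched 3.
Augmenting path L6→R5 (+1); matched 4.
Augmenting path L7→R4 (+1); matched 5.
Augmenting path L3→R2→L2→R7 (+1); matched 6.
No augmenting path remains; maximum matching = 6.
König certificate: {L2, L3, L4, L6, L7, R1} is a vertex cover of size 6 (every listed pair touches it), so no matching can be larger.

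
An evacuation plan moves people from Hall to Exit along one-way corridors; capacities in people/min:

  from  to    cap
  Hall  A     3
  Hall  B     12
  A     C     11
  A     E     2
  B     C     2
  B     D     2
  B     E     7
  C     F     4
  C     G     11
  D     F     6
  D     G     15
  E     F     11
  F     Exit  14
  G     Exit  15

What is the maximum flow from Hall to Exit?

Augment Hall→A→C→F→Exit: bottleneck 3, flow now 3.
Augment Hall→B→C→F→Exit: bottleneck 1, flow now 4.
Augment Hall→B→C→G→Exit: bottleneck 1, flow now 5.
Augment Hall→B→D→F→Exit: bottleneck 2, flow now 7.
Augment Hall→B→E→F→Exit: bottleneck 7, flow now 14.
No augmenting path remains; maximum flow = 14.
In the residual graph, reachable from Hall: {Hall, B}.
Min-cut edges: Hall→A (3), B→C (2), B→D (2), B→E (7); capacity 3 + 2 + 2 + 7 = 14.
This cut is saturated, so no flow can exceed 14.

14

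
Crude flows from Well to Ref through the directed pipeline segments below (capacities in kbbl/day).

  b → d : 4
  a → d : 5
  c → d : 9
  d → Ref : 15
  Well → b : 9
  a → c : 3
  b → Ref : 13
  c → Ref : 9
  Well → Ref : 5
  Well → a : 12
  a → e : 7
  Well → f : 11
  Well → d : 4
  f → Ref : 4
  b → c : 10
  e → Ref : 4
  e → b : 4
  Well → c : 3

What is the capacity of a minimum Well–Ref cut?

Augment Well→Ref: bottleneck 5, flow now 5.
Augment Well→b→Ref: bottleneck 9, flow now 14.
Augment Well→c→Ref: bottleneck 3, flow now 17.
Augment Well→d→Ref: bottleneck 4, flow now 21.
Augment Well→f→Ref: bottleneck 4, flow now 25.
Augment Well→a→c→Ref: bottleneck 3, flow now 28.
Augment Well→a→d→Ref: bottleneck 5, flow now 33.
Augment Well→a→e→Ref: bottleneck 4, flow now 37.
No augmenting path remains; maximum flow = 37.
By max-flow min-cut, the minimum cut capacity equals the max flow.
In the residual graph, reachable from Well: {Well, f}.
Min-cut edges: Well→a (12), Well→b (9), Well→c (3), Well→d (4), Well→Ref (5), f→Ref (4); capacity 12 + 9 + 3 + 4 + 5 + 4 = 37.

37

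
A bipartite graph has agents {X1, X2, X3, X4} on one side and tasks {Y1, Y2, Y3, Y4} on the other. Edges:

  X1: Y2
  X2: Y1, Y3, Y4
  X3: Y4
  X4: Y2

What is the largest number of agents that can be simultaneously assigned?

3

Unit-capacity flow: source→left, listed edges, right→sink; max matching = max flow.
Augmenting path X1→Y2 (+1); matched 1.
Augmenting path X2→Y1 (+1); matched 2.
Augmenting path X3→Y4 (+1); matched 3.
No augmenting path remains; maximum matching = 3.
König certificate: {X2, X3, Y2} is a vertex cover of size 3 (every listed pair touches it), so no matching can be larger.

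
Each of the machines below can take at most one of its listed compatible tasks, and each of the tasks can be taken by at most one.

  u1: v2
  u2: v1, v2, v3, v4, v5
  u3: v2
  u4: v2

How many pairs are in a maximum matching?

Unit-capacity flow: source→left, listed edges, right→sink; max matching = max flow.
Augmenting path u1→v2 (+1); matched 1.
Augmenting path u2→v1 (+1); matched 2.
No augmenting path remains; maximum matching = 2.
König certificate: {u2, v2} is a vertex cover of size 2 (every listed pair touches it), so no matching can be larger.

2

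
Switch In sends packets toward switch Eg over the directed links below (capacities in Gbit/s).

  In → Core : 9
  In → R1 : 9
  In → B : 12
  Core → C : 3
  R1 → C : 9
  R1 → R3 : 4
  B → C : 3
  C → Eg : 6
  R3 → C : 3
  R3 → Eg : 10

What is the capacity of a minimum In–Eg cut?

10

Augment In→Core→C→Eg: bottleneck 3, flow now 3.
Augment In→R1→C→Eg: bottleneck 3, flow now 6.
Augment In→R1→R3→Eg: bottleneck 4, flow now 10.
No augmenting path remains; maximum flow = 10.
By max-flow min-cut, the minimum cut capacity equals the max flow.
In the residual graph, reachable from In: {In, Core, R1, B, C}.
Min-cut edges: R1→R3 (4), C→Eg (6); capacity 4 + 6 = 10.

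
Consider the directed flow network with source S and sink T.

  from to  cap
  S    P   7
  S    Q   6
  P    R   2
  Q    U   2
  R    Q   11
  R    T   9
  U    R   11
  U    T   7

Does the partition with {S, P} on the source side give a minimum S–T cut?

No — its capacity is 8, but the minimum cut has capacity 4.

Given cut capacity: 6 + 2 = 8.
Augment S→P→R→T: bottleneck 2, flow now 2.
Augment S→Q→U→T: bottleneck 2, flow now 4.
No augmenting path remains; maximum flow = 4.
In the residual graph, reachable from S: {S, P, Q}.
Min-cut edges: P→R (2), Q→U (2); capacity 2 + 2 = 4.
Cut capacity 8 exceeds the max flow 4, so it is not minimum.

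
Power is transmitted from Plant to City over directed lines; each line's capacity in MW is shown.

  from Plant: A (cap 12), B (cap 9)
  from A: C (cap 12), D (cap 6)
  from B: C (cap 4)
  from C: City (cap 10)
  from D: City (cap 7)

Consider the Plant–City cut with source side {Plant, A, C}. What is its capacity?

25

Edges leaving {Plant, A, C}: Plant→B (9), A→D (6), C→City (10).
Cut capacity = 9 + 6 + 10 = 25.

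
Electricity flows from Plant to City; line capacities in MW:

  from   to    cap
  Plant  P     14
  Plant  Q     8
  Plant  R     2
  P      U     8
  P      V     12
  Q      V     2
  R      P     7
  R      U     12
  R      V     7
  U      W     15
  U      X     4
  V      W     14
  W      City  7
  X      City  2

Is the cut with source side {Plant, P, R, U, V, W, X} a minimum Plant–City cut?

Given cut capacity: 8 + 7 + 2 = 17.
Augment Plant→P→U→W→City: bottleneck 7, flow now 7.
Augment Plant→P→U→X→City: bottleneck 1, flow now 8.
Augment Plant→R→U→X→City: bottleneck 1, flow now 9.
No augmenting path remains; maximum flow = 9.
In the residual graph, reachable from Plant: {Plant, P, Q, R, U, V, W, X}.
Min-cut edges: W→City (7), X→City (2); capacity 7 + 2 = 9.
Cut capacity 17 exceeds the max flow 9, so it is not minimum.

No — its capacity is 17, but the minimum cut has capacity 9.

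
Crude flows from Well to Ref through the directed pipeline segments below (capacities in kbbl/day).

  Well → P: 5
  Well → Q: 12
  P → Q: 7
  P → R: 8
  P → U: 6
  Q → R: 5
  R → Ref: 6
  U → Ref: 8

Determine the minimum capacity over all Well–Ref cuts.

Augment Well→P→R→Ref: bottleneck 5, flow now 5.
Augment Well→Q→R→Ref: bottleneck 1, flow now 6.
Augment Well→Q→R→P→U→Ref: bottleneck 4, flow now 10. (uses reverse residual edge)
No augmenting path remains; maximum flow = 10.
By max-flow min-cut, the minimum cut capacity equals the max flow.
In the residual graph, reachable from Well: {Well, Q}.
Min-cut edges: Well→P (5), Q→R (5); capacity 5 + 5 = 10.

10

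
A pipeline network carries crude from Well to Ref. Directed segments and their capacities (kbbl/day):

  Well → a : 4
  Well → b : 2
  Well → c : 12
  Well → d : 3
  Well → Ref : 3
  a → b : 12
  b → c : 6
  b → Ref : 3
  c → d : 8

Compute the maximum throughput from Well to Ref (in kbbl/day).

6

Augment Well→Ref: bottleneck 3, flow now 3.
Augment Well→b→Ref: bottleneck 2, flow now 5.
Augment Well→a→b→Ref: bottleneck 1, flow now 6.
No augmenting path remains; maximum flow = 6.
In the residual graph, reachable from Well: {Well, a, b, c, d}.
Min-cut edges: Well→Ref (3), b→Ref (3); capacity 3 + 3 = 6.
This cut is saturated, so no flow can exceed 6.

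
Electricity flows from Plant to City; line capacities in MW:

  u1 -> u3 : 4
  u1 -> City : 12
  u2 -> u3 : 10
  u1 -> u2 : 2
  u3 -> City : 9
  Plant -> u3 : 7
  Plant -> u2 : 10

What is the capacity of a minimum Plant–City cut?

9

Augment Plant→u3→City: bottleneck 7, flow now 7.
Augment Plant→u2→u3→City: bottleneck 2, flow now 9.
No augmenting path remains; maximum flow = 9.
By max-flow min-cut, the minimum cut capacity equals the max flow.
In the residual graph, reachable from Plant: {Plant, u2, u3}.
Min-cut edges: u3→City (9); capacity 9 = 9.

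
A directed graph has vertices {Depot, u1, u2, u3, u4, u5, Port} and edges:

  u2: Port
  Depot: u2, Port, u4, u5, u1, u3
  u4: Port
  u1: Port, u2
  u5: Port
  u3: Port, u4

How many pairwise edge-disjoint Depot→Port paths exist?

6

Assign every edge capacity 1; by Menger, the answer equals the max flow.
Path Depot→Port (+1); total 1.
Path Depot→u1→Port (+1); total 2.
Path Depot→u2→Port (+1); total 3.
Path Depot→u3→Port (+1); total 4.
Path Depot→u4→Port (+1); total 5.
Path Depot→u5→Port (+1); total 6.
No residual Depot→Port path; max flow = 6.
Certifying cut of size 6: {Depot→Port, Depot→u1, Depot→u2, Depot→u3, Depot→u4, Depot→u5}.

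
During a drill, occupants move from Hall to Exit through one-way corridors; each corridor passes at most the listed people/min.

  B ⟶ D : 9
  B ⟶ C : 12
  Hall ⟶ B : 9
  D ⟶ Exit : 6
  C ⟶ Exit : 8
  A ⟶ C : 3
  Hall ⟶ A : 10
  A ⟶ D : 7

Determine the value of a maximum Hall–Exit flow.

Augment Hall→A→C→Exit: bottleneck 3, flow now 3.
Augment Hall→A→D→Exit: bottleneck 6, flow now 9.
Augment Hall→B→C→Exit: bottleneck 5, flow now 14.
No augmenting path remains; maximum flow = 14.
In the residual graph, reachable from Hall: {Hall, A, B, C, D}.
Min-cut edges: C→Exit (8), D→Exit (6); capacity 8 + 6 = 14.
This cut is saturated, so no flow can exceed 14.

14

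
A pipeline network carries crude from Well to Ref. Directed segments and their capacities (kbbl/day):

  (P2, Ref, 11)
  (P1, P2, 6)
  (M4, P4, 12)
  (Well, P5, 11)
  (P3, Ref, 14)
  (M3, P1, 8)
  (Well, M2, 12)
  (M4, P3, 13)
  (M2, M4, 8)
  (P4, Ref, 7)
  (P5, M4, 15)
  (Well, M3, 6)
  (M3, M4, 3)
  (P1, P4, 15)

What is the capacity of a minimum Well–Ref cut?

Augment Well→M2→M4→P3→Ref: bottleneck 8, flow now 8.
Augment Well→M3→P1→P2→Ref: bottleneck 6, flow now 14.
Augment Well→P5→M4→P3→Ref: bottleneck 5, flow now 19.
Augment Well→P5→M4→P4→Ref: bottleneck 6, flow now 25.
No augmenting path remains; maximum flow = 25.
By max-flow min-cut, the minimum cut capacity equals the max flow.
In the residual graph, reachable from Well: {Well, M2}.
Min-cut edges: Well→M3 (6), Well→P5 (11), M2→M4 (8); capacity 6 + 11 + 8 = 25.

25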